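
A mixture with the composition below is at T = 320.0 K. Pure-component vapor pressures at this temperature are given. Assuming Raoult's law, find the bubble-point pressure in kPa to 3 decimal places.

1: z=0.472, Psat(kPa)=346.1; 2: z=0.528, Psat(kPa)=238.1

Pbub = 289.076 kPa

At the bubble point ψ → 0, so ΣzᵢKᵢ = 1 with Kᵢ = Pᵢˢᵃᵗ/P ⇒ P = ΣzᵢPᵢˢᵃᵗ.
P = 0.472·346.1 + 0.528·238.1 = 289.076 kPa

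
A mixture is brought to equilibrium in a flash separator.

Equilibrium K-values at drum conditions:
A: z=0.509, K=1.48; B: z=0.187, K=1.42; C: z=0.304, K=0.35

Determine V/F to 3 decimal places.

Rachford–Rice: g(V/F) = Σ zᵢ(Kᵢ−1)/(1+V/F(Kᵢ−1)) = 0.
Feasibility: ΣzᵢKᵢ = 1.125, Σzᵢ/Kᵢ = 1.344 — both > 1, two phases present.
Newton iteration, V/F⁰ = 0.5:
  V/F = 0.500: g = -0.0308, g' = -0.381 → V/F = 0.419
  V/F = 0.419: g = -0.0014, g' = -0.348 → V/F = 0.415
Converged at V/F = 0.415.

V/F = 0.415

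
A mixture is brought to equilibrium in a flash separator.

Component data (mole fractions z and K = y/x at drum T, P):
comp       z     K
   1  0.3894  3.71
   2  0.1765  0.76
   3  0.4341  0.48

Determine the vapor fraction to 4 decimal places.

ψ = 0.6363

Let ψ = V/F and solve Σ zᵢ(Kᵢ−1)/(1+ψ(Kᵢ−1)) = 0.
Feasibility: ΣzᵢKᵢ = 1.7872, Σzᵢ/Kᵢ = 1.2416 — both > 1, two phases present.
Newton–Raphson from ψ = 0.7:
  ψ = 0.7000: g = -0.04157, g' = -0.6456 → ψ = 0.6356
  ψ = 0.6356: g = 0.00045, g' = -0.6619 → ψ = 0.6363
Converged at ψ = 0.6363.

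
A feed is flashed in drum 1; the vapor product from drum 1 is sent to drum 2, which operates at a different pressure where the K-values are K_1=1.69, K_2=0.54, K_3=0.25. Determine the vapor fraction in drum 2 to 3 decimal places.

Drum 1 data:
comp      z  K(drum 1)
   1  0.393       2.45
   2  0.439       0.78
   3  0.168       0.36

Drum 1:
Material balance + equilibrium reduce to Σ zᵢ(Kᵢ−1)/(1+ψ₁(Kᵢ−1)) = 0.
g(0) = ΣzᵢKᵢ − 1 = 0.366 and g(1) = 1 − Σzᵢ/Kᵢ = -0.190, so a root lies in (0, 1).
Newton iteration, ψ₁⁰ = 0.67:
  ψ₁ = 0.670: g = -0.0125, g' = -0.453 → ψ₁ = 0.642
Converged at ψ₁ = 0.642.
Drum-1 compositions:
  1: x = 0.203, y = 0.499
  2: x = 0.511, y = 0.399
  3: x = 0.285, y = 0.103
Drum-2 feed = drum-1 vapor: z₂ = (0.4985, 0.3988, 0.1027).
Drum 2:
Newton iteration, ψ₂⁰ = 0.5:
  ψ₂ = 0.500: g = -0.1057, g' = -0.421 → ψ₂ = 0.249
  ψ₂ = 0.249: g = -0.0084, g' = -0.368 → ψ₂ = 0.226
Converged at ψ₂ = 0.226.
  1: x = 0.431, y = 0.729
  2: x = 0.445, y = 0.240
  3: x = 0.124, y = 0.031

V/F (drum 2) = 0.226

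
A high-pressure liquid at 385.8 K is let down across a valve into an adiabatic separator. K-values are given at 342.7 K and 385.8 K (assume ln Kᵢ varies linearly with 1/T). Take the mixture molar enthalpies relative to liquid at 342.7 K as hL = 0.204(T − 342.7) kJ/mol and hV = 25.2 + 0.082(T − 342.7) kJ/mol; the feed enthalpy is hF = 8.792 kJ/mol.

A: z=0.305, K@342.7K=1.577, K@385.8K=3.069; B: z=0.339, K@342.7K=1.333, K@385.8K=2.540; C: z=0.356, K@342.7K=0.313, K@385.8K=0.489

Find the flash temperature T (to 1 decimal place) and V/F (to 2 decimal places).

T = 347.1 K, V/F = 0.32

Adiabatic flash: solve Rachford–Rice at each trial T, then check hF = ψ·hV(T) + (1−ψ)·hL(T).
  T = 342.7 K: K = (1.577, 1.333, 0.313), RR gives ψ = 0.140, H_out = 3.535 kJ/mol
  T = 385.8 K: K = (3.069, 2.540, 0.489), RR gives ψ = 1.000, H_out = 28.734 kJ/mol
  T = 364.2 K: K = (2.242, 1.874, 0.396), RR gives ψ = 0.723, H_out = 20.698 kJ/mol
  T = 353.4 K: K = (1.889, 1.588, 0.353), RR gives ψ = 0.503, H_out = 14.193 kJ/mol
  T = 348.0 K: K = (1.727, 1.455, 0.333), RR gives ψ = 0.350, H_out = 9.670 kJ/mol
  T = 345.4 K: K = (1.652, 1.395, 0.323), RR gives ψ = 0.257, H_out = 6.941 kJ/mol
  T = 346.7 K: K = (1.689, 1.425, 0.328), RR gives ψ = 0.305, H_out = 8.362 kJ/mol
Linear interpolation between T = 346.7 (H_out = 8.362) and T = 348.0 (H_out = 9.670) on hF = 8.792 gives T ≈ 347.1 K, at which ψ = 0.32.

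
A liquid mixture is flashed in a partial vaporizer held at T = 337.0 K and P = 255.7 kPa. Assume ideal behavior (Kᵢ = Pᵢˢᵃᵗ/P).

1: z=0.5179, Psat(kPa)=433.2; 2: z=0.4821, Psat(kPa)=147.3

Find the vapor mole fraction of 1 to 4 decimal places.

Raoult's law: Kᵢ = Pᵢˢᵃᵗ/P = Pᵢˢᵃᵗ/255.7.
  K_1 = 433.2/255.7 = 1.694173, K_2 = 147.3/255.7 = 0.576066
Newton iteration, V/F⁰ = 0.4:
  V/F = 0.4000: g = 0.03527, g' = -0.2785 → V/F = 0.5266
  V/F = 0.5266: g = 0.00015, g' = -0.2774 → V/F = 0.5272
Converged at V/F = 0.5272.
Compositions from xᵢ = zᵢ/(1+V/F(Kᵢ−1)), yᵢ = Kᵢxᵢ:
  1: x = 0.3792, y = 0.6424
  2: x = 0.6208, y = 0.3576

y_1 = 0.6424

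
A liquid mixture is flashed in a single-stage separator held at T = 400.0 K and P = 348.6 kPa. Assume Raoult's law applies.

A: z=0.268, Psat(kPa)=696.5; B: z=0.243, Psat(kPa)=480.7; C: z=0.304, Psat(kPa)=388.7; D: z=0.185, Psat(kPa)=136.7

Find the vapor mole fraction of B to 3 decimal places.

y_B = 0.251

Raoult's law: Kᵢ = Pᵢˢᵃᵗ/P = Pᵢˢᵃᵗ/348.6.
  K_A = 696.5/348.6 = 1.99799, K_B = 480.7/348.6 = 1.37894, K_C = 388.7/348.6 = 1.11503, K_D = 136.7/348.6 = 0.39214
Let β = V/F and solve Σ zᵢ(Kᵢ−1)/(1+β(Kᵢ−1)) = 0.
Check two-phase: ΣzᵢKᵢ = 1.282 > 1 and Σzᵢ/Kᵢ = 1.055 > 1, so g(0) = 0.282 > 0 and g(1) = -0.055 < 0.
Newton iteration, β⁰ = 0.37:
  β = 0.370: g = 0.1646, g' = -0.287 → β = 0.944
  β = 0.944: g = -0.0268, g' = -0.469 → β = 0.887
  β = 0.887: g = -0.0015, g' = -0.420 → β = 0.883
Converged at β = 0.883.
Compositions from xᵢ = zᵢ/(1+β(Kᵢ−1)), yᵢ = Kᵢxᵢ:
  A: x = 0.142, y = 0.285
  B: x = 0.182, y = 0.251
  C: x = 0.276, y = 0.308
  D: x = 0.400, y = 0.157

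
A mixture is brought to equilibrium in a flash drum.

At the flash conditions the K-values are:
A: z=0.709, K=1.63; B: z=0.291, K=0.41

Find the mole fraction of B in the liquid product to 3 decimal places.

x_B = 0.516

Material balance + equilibrium reduce to Σ zᵢ(Kᵢ−1)/(1+β(Kᵢ−1)) = 0.
g(0) = ΣzᵢKᵢ − 1 = 0.275 and g(1) = 1 − Σzᵢ/Kᵢ = -0.145, so a root lies in (0, 1).
Newton–Raphson from β = 0.5:
  β = 0.500: g = 0.0961, g' = -0.367 → β = 0.762
  β = 0.762: g = -0.0103, g' = -0.463 → β = 0.740
Converged at β = 0.740.
Compositions from xᵢ = zᵢ/(1+β(Kᵢ−1)), yᵢ = Kᵢxᵢ:
  A: x = 0.484, y = 0.788
  B: x = 0.516, y = 0.212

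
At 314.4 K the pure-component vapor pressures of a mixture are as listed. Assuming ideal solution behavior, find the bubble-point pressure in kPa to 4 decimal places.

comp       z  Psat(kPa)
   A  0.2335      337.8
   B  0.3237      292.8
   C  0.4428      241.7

At the bubble point ψ → 0, so ΣzᵢKᵢ = 1 with Kᵢ = Pᵢˢᵃᵗ/P ⇒ P = ΣzᵢPᵢˢᵃᵗ.
P = 0.2335·337.8 + 0.3237·292.8 + 0.4428·241.7 = 280.6804 kPa

Pbub = 280.6804 kPa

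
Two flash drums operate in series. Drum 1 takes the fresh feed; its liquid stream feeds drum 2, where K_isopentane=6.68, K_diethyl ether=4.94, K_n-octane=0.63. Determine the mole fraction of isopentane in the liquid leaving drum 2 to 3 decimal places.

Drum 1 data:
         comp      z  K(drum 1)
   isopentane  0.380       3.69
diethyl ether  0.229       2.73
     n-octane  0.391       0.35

x_isopentane (drum 2) = 0.035

Drum 1:
Rachford–Rice: g(ψ₁) = Σ zᵢ(Kᵢ−1)/(1+ψ₁(Kᵢ−1)) = 0.
Feasibility: ΣzᵢKᵢ = 2.164, Σzᵢ/Kᵢ = 1.304 — both > 1, two phases present.
Newton iteration, ψ₁⁰ = 0.4:
  ψ₁ = 0.400: g = 0.3831, g' = -1.179 → ψ₁ = 0.725
  ψ₁ = 0.725: g = 0.0417, g' = -1.042 → ψ₁ = 0.765
  ψ₁ = 0.765: g = -0.0006, g' = -1.075 → ψ₁ = 0.764
Converged at ψ₁ = 0.764.
Drum-1 compositions:
  isopentane: x = 0.124, y = 0.459
  diethyl ether: x = 0.099, y = 0.269
  n-octane: x = 0.777, y = 0.272
Drum-2 feed = drum-1 liquid: z₂ = (0.1243, 0.0986, 0.7770).
Drum 2:
Let ψ₂ = V/F and solve Σ zᵢ(Kᵢ−1)/(1+ψ₂(Kᵢ−1)) = 0.
Feasibility: ΣzᵢKᵢ = 1.807, Σzᵢ/Kᵢ = 1.272 — both > 1, two phases present.
Newton iteration, ψ₂⁰ = 0.5:
  ψ₂ = 0.500: g = -0.0380, g' = -0.606 → ψ₂ = 0.437
  ψ₂ = 0.437: g = 0.0025, g' = -0.689 → ψ₂ = 0.441
Converged at ψ₂ = 0.441.
  isopentane: x = 0.035, y = 0.237
  diethyl ether: x = 0.036, y = 0.178
  n-octane: x = 0.928, y = 0.585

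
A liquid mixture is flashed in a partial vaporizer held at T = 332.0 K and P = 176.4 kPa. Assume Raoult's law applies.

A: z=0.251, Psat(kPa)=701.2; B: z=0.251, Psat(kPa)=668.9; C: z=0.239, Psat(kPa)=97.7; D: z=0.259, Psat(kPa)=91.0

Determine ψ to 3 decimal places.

Raoult's law: Kᵢ = Pᵢˢᵃᵗ/P = Pᵢˢᵃᵗ/176.4.
  K_A = 701.2/176.4 = 3.97506, K_B = 668.9/176.4 = 3.79195, K_C = 97.7/176.4 = 0.55385, K_D = 91.0/176.4 = 0.51587
Rachford–Rice: g(ψ) = Σ zᵢ(Kᵢ−1)/(1+ψ(Kᵢ−1)) = 0.
Feasibility: ΣzᵢKᵢ = 2.216, Σzᵢ/Kᵢ = 1.063 — both > 1, two phases present.
Newton iteration, ψ⁰ = 0.64:
  ψ = 0.640: g = 0.1777, g' = -0.736 → ψ = 0.881
  ψ = 0.881: g = 0.0142, g' = -0.647 → ψ = 0.903
Converged at ψ = 0.903.

ψ = 0.903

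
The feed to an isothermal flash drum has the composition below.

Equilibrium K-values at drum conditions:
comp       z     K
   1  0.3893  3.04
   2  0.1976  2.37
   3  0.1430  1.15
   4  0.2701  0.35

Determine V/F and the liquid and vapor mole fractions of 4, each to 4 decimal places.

V/F = 0.8969, x_4 = 0.6477, y_4 = 0.2267

Material balance + equilibrium reduce to Σ zᵢ(Kᵢ−1)/(1+V/F(Kᵢ−1)) = 0.
Feasibility: ΣzᵢKᵢ = 1.9108, Σzᵢ/Kᵢ = 1.1075 — both > 1, two phases present.
Newton iteration, V/F⁰ = 0.61:
  V/F = 0.6100: g = 0.23006, g' = -0.7477 → V/F = 0.9177
  V/F = 0.9177: g = -0.01980, g' = -0.9726 → V/F = 0.8973
  V/F = 0.8973: g = -0.00038, g' = -0.9364 → V/F = 0.8969
Converged at V/F = 0.8969.
Compositions from xᵢ = zᵢ/(1+V/F(Kᵢ−1)), yᵢ = Kᵢxᵢ:
  1: x = 0.1376, y = 0.4182
  2: x = 0.0887, y = 0.2101
  3: x = 0.1260, y = 0.1449
  4: x = 0.6477, y = 0.2267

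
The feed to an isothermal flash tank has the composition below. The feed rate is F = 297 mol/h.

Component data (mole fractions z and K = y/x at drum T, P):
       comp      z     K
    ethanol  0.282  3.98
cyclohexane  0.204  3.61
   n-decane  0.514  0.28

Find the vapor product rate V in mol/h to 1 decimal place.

Material balance + equilibrium reduce to Σ zᵢ(Kᵢ−1)/(1+ψ(Kᵢ−1)) = 0.
g(0) = ΣzᵢKᵢ − 1 = 1.003 and g(1) = 1 − Σzᵢ/Kᵢ = -0.963, so a root lies in (0, 1).
Newton–Raphson from ψ = 0.5:
  ψ = 0.500: g = -0.0098, g' = -1.316 → ψ = 0.493
Converged at ψ = 0.493.
Then V = ψ·F = 0.4926·297 = 146.3 mol/h and L = F − V = 150.7 mol/h.

V = 146.3 mol/h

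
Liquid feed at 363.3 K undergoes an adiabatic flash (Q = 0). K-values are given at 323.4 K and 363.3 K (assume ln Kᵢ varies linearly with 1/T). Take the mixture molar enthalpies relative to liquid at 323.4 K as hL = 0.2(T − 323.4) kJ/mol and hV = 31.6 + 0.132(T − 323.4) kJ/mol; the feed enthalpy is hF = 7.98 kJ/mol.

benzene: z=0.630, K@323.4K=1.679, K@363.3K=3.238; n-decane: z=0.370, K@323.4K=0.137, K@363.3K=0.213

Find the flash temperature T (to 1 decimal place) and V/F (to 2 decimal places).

T = 325.6 K, V/F = 0.24

Adiabatic flash: solve Rachford–Rice at each trial T, then check hF = ψ·hV(T) + (1−ψ)·hL(T).
  T = 323.4 K: K = (1.679, 0.137), RR gives ψ = 0.185, H_out = 5.849 kJ/mol
  T = 363.3 K: K = (3.238, 0.213), RR gives ψ = 0.635, H_out = 26.328 kJ/mol
  T = 343.4 K: K = (2.379, 0.173), RR gives ψ = 0.493, H_out = 18.923 kJ/mol
  T = 333.4 K: K = (2.009, 0.155), RR gives ψ = 0.378, H_out = 13.700 kJ/mol
  T = 328.4 K: K = (1.839, 0.146), RR gives ψ = 0.296, H_out = 10.266 kJ/mol
  T = 325.9 K: K = (1.758, 0.141), RR gives ψ = 0.245, H_out = 8.213 kJ/mol
  T = 324.6 K: K = (1.717, 0.139), RR gives ψ = 0.215, H_out = 7.028 kJ/mol
Linear interpolation between T = 324.6 (H_out = 7.028) and T = 325.9 (H_out = 8.213) on hF = 7.98 gives T ≈ 325.6 K, at which ψ = 0.24.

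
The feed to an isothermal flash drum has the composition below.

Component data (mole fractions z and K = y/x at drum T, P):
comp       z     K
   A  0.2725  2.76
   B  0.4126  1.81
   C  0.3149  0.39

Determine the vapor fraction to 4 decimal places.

Let ψ = V/F and solve Σ zᵢ(Kᵢ−1)/(1+ψ(Kᵢ−1)) = 0.
Feasibility: ΣzᵢKᵢ = 1.6217, Σzᵢ/Kᵢ = 1.1341 — both > 1, two phases present.
Newton iteration, ψ⁰ = 0.5:
  ψ = 0.5000: g = 0.21659, g' = -0.6185 → ψ = 0.8502
  ψ = 0.8502: g = -0.00898, g' = -0.7360 → ψ = 0.8380
  ψ = 0.8380: g = -0.00007, g' = -0.7242 → ψ = 0.8379
Converged at ψ = 0.8379.

ψ = 0.8379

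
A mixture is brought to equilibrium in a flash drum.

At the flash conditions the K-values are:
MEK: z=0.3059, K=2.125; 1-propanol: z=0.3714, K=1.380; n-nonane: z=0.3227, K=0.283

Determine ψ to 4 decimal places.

Rachford–Rice: g(ψ) = Σ zᵢ(Kᵢ−1)/(1+ψ(Kᵢ−1)) = 0.
Check two-phase: ΣzᵢKᵢ = 1.2539 > 1 and Σzᵢ/Kᵢ = 1.5534 > 1, so g(0) = 0.2539 > 0 and g(1) = -0.5534 < 0.
Iterate (Newton) starting at ψ = 0.52:
  ψ = 0.5200: g = -0.03396, g' = -0.6133 → ψ = 0.4646
  ψ = 0.4646: g = -0.00100, g' = -0.5788 → ψ = 0.4629
Converged at ψ = 0.4629.

ψ = 0.4629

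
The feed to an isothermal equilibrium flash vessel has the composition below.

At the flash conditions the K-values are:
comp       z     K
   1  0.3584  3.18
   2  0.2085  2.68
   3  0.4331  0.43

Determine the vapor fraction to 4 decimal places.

Material balance + equilibrium reduce to Σ zᵢ(Kᵢ−1)/(1+ψ(Kᵢ−1)) = 0.
Feasibility: ΣzᵢKᵢ = 1.8847, Σzᵢ/Kᵢ = 1.1977 — both > 1, two phases present.
Iterate (Newton) starting at ψ = 0.5:
  ψ = 0.5000: g = 0.21893, g' = -0.8390 → ψ = 0.7609
  ψ = 0.7609: g = 0.01163, g' = -0.7931 → ψ = 0.7756
Converged at ψ = 0.7756.

ψ = 0.7756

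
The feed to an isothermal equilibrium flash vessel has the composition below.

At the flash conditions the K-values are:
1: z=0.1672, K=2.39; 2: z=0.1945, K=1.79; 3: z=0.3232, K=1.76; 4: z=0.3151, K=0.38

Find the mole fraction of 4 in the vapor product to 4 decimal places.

Rachford–Rice: g(ψ) = Σ zᵢ(Kᵢ−1)/(1+ψ(Kᵢ−1)) = 0.
Feasibility: ΣzᵢKᵢ = 1.4363, Σzᵢ/Kᵢ = 1.1915 — both > 1, two phases present.
Newton iteration, ψ⁰ = 0.5:
  ψ = 0.5000: g = 0.14212, g' = -0.5273 → ψ = 0.7696
  ψ = 0.7696: g = -0.01079, g' = -0.6397 → ψ = 0.7527
  ψ = 0.7527: g = -0.00012, g' = -0.6263 → ψ = 0.7525
Converged at ψ = 0.7525.
Compositions from xᵢ = zᵢ/(1+ψ(Kᵢ−1)), yᵢ = Kᵢxᵢ:
  1: x = 0.0817, y = 0.1953
  2: x = 0.1220, y = 0.2184
  3: x = 0.2056, y = 0.3619
  4: x = 0.5907, y = 0.2245

y_4 = 0.2245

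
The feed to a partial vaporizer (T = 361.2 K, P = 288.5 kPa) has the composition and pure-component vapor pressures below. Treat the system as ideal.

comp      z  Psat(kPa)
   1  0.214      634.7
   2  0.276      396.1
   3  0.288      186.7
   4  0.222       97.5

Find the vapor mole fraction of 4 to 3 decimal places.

y_4 = 0.091

Raoult's law: Kᵢ = Pᵢˢᵃᵗ/P = Pᵢˢᵃᵗ/288.5.
  K_1 = 634.7/288.5 = 2.20000, K_2 = 396.1/288.5 = 1.37296, K_3 = 186.7/288.5 = 0.64714, K_4 = 97.5/288.5 = 0.33795
Newton iteration, ψ⁰ = 0.5:
  ψ = 0.500: g = -0.0958, g' = -0.418 → ψ = 0.271
  ψ = 0.271: g = -0.0041, g' = -0.396 → ψ = 0.260
Converged at ψ = 0.260.
Compositions from xᵢ = zᵢ/(1+ψ(Kᵢ−1)), yᵢ = Kᵢxᵢ:
  1: x = 0.163, y = 0.359
  2: x = 0.252, y = 0.345
  3: x = 0.317, y = 0.205
  4: x = 0.268, y = 0.091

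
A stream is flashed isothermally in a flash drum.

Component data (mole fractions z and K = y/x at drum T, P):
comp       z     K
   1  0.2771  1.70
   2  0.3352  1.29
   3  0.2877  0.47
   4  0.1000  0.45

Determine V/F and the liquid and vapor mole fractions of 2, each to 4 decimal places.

V/F = 0.3093, x_2 = 0.3076, y_2 = 0.3968

Newton iteration, V/F⁰ = 0.57:
  V/F = 0.5700: g = -0.07653, g' = -0.3202 → V/F = 0.3310
  V/F = 0.3310: g = -0.00599, g' = -0.2770 → V/F = 0.3094
  V/F = 0.3094: g = -0.00002, g' = -0.2750 → V/F = 0.3093
Converged at V/F = 0.3093.
Compositions from xᵢ = zᵢ/(1+V/F(Kᵢ−1)), yᵢ = Kᵢxᵢ:
  1: x = 0.2278, y = 0.3872
  2: x = 0.3076, y = 0.3968
  3: x = 0.3441, y = 0.1617
  4: x = 0.1205, y = 0.0542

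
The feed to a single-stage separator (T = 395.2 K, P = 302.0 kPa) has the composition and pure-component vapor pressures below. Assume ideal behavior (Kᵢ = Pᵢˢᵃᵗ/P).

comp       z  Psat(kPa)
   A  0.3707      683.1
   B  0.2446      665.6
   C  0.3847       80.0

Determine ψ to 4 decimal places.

Raoult's law: Kᵢ = Pᵢˢᵃᵗ/P = Pᵢˢᵃᵗ/302.0.
  K_A = 683.1/302.0 = 2.261921, K_B = 665.6/302.0 = 2.203974, K_C = 80.0/302.0 = 0.264901
Rachford–Rice: g(ψ) = Σ zᵢ(Kᵢ−1)/(1+ψ(Kᵢ−1)) = 0.
g(0) = ΣzᵢKᵢ − 1 = 0.4795 and g(1) = 1 − Σzᵢ/Kᵢ = -0.7271, so a root lies in (0, 1).
Iterate (Newton) starting at ψ = 0.5:
  ψ = 0.5000: g = 0.02351, g' = -0.8798 → ψ = 0.5267
  ψ = 0.5267: g = -0.00025, g' = -0.8994 → ψ = 0.5264
Converged at ψ = 0.5264.

ψ = 0.5264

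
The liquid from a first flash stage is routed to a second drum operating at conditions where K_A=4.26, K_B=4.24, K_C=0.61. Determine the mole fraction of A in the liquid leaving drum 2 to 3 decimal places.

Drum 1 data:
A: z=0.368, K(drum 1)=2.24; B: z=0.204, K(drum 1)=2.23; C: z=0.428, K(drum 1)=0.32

Drum 1:
Let ψ₁ = V/F and solve Σ zᵢ(Kᵢ−1)/(1+ψ₁(Kᵢ−1)) = 0.
g(0) = ΣzᵢKᵢ − 1 = 0.416 and g(1) = 1 − Σzᵢ/Kᵢ = -0.593, so a root lies in (0, 1).
Newton iteration, ψ₁⁰ = 0.5:
  ψ₁ = 0.500: g = -0.0039, g' = -0.788 → ψ₁ = 0.495
Converged at ψ₁ = 0.495.
Drum-1 compositions:
  A: x = 0.228, y = 0.511
  B: x = 0.127, y = 0.283
  C: x = 0.645, y = 0.206
Drum-2 feed = drum-1 liquid: z₂ = (0.2280, 0.1268, 0.6452).
Drum 2:
Material balance + equilibrium reduce to Σ zᵢ(Kᵢ−1)/(1+ψ₂(Kᵢ−1)) = 0.
Feasibility: ΣzᵢKᵢ = 1.903, Σzᵢ/Kᵢ = 1.141 — both > 1, two phases present.
Iterate (Newton) starting at ψ₂ = 0.5:
  ψ₂ = 0.500: g = 0.1269, g' = -0.696 → ψ₂ = 0.682
  ψ₂ = 0.682: g = 0.0156, g' = -0.544 → ψ₂ = 0.711
Converged at ψ₂ = 0.711.
  A: x = 0.069, y = 0.293
  B: x = 0.038, y = 0.163
  C: x = 0.893, y = 0.545

x_A (drum 2) = 0.069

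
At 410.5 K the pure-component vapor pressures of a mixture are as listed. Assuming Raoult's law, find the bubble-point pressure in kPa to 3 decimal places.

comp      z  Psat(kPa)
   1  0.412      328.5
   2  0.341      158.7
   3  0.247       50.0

At the bubble point ψ → 0, so ΣzᵢKᵢ = 1 with Kᵢ = Pᵢˢᵃᵗ/P ⇒ P = ΣzᵢPᵢˢᵃᵗ.
P = 0.412·328.5 + 0.341·158.7 + 0.247·50.0 = 201.809 kPa

Pbub = 201.809 kPa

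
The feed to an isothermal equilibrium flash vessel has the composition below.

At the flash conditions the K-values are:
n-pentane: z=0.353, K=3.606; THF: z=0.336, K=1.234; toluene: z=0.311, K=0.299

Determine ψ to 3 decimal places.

ψ = 0.661

Material balance + equilibrium reduce to Σ zᵢ(Kᵢ−1)/(1+ψ(Kᵢ−1)) = 0.
Feasibility: ΣzᵢKᵢ = 1.781, Σzᵢ/Kᵢ = 1.410 — both > 1, two phases present.
Iterate (Newton) starting at ψ = 0.5:
  ψ = 0.500: g = 0.1342, g' = -0.829 → ψ = 0.662
  ψ = 0.662: g = -0.0010, g' = -0.869 → ψ = 0.661
Converged at ψ = 0.661.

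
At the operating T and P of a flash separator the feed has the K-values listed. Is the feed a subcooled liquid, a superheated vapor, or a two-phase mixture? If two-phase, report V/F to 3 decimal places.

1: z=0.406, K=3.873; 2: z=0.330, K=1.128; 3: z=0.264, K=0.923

ΣzᵢKᵢ = 2.188; Σzᵢ/Kᵢ = 0.683.
Since Σzᵢ/Kᵢ < 1 the mixture is above its dew point — single vapor phase.

superheated vapor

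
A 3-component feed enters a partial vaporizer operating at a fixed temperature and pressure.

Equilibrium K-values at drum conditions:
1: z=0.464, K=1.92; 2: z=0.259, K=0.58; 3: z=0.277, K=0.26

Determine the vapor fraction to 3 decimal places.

Newton–Raphson from ψ = 0.5:
  ψ = 0.500: g = -0.1707, g' = -0.640 → ψ = 0.233
  ψ = 0.233: g = -0.0168, g' = -0.544 → ψ = 0.202
Converged at ψ = 0.202.

ψ = 0.202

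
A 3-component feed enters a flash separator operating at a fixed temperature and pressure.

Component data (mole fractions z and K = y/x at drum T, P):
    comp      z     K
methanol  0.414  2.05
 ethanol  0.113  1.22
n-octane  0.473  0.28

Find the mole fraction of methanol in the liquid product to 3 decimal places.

x_methanol = 0.349

Newton iteration, ψ⁰ = 0.5:
  ψ = 0.500: g = -0.2247, g' = -0.799 → ψ = 0.219
  ψ = 0.219: g = -0.0271, g' = -0.652 → ψ = 0.177
Converged at ψ = 0.177.
Compositions from xᵢ = zᵢ/(1+ψ(Kᵢ−1)), yᵢ = Kᵢxᵢ:
  methanol: x = 0.349, y = 0.715
  ethanol: x = 0.109, y = 0.133
  n-octane: x = 0.542, y = 0.152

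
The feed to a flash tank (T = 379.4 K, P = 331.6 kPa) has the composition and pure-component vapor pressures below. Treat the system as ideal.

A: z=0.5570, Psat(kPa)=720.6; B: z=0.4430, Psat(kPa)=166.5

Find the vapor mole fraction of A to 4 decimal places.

Raoult's law: Kᵢ = Pᵢˢᵃᵗ/P = Pᵢˢᵃᵗ/331.6.
  K_A = 720.6/331.6 = 2.173100, K_B = 166.5/331.6 = 0.502111
Rachford–Rice: g(V/F) = Σ zᵢ(Kᵢ−1)/(1+V/F(Kᵢ−1)) = 0.
Check two-phase: ΣzᵢKᵢ = 1.4329 > 1 and Σzᵢ/Kᵢ = 1.1386 > 1, so g(0) = 0.4329 > 0 and g(1) = -0.1386 < 0.
Binary case is linear: z₁(K₁−1)(1+V/F(K₂−1)) + z₂(K₂−1)(1+V/F(K₁−1)) = 0
⇒ V/F = [z₁(K₁−1)+z₂(K₂−1)] / [−(K₁−1)(K₂−1)] = 0.43285/0.58407 = 0.7411
Compositions from xᵢ = zᵢ/(1+V/F(Kᵢ−1)), yᵢ = Kᵢxᵢ:
  A: x = 0.2980, y = 0.6475
  B: x = 0.7020, y = 0.3525

y_A = 0.6475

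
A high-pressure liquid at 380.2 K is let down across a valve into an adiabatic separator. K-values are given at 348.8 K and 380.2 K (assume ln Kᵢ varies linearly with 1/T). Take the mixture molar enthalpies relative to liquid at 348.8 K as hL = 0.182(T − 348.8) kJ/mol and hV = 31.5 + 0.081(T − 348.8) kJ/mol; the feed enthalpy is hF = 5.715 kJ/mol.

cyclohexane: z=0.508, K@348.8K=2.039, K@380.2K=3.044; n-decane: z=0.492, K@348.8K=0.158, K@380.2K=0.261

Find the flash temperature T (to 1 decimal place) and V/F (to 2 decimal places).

Adiabatic flash: solve Rachford–Rice at each trial T, then check hF = ψ·hV(T) + (1−ψ)·hL(T).
  T = 348.8 K: K = (2.039, 0.158), RR gives ψ = 0.130, H_out = 4.088 kJ/mol
  T = 380.2 K: K = (3.044, 0.261), RR gives ψ = 0.447, H_out = 18.369 kJ/mol
  T = 364.5 K: K = (2.513, 0.205), RR gives ψ = 0.314, H_out = 12.251 kJ/mol
  T = 356.6 K: K = (2.267, 0.180), RR gives ψ = 0.232, H_out = 8.534 kJ/mol
  T = 352.7 K: K = (2.151, 0.169), RR gives ψ = 0.184, H_out = 6.433 kJ/mol
  T = 350.8 K: K = (2.096, 0.164), RR gives ψ = 0.159, H_out = 5.325 kJ/mol
Linear interpolation between T = 350.8 (H_out = 5.325) and T = 352.7 (H_out = 6.433) on hF = 5.715 gives T ≈ 351.5 K, at which ψ = 0.17.

T = 351.5 K, V/F = 0.17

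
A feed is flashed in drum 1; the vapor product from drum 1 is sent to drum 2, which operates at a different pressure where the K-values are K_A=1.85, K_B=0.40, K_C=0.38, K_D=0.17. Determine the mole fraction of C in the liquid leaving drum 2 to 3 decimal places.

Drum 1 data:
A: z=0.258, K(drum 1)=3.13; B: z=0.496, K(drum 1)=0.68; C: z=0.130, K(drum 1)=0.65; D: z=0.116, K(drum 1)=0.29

x_C (drum 2) = 0.107

Drum 1:
Newton–Raphson from ψ₁ = 0.5:
  ψ₁ = 0.500: g = -0.1057, g' = -0.510 → ψ₁ = 0.293
  ψ₁ = 0.293: g = 0.0085, g' = -0.619 → ψ₁ = 0.307
Converged at ψ₁ = 0.307.
Drum-1 compositions:
  A: x = 0.156, y = 0.488
  B: x = 0.550, y = 0.374
  C: x = 0.146, y = 0.095
  D: x = 0.148, y = 0.043
Drum-2 feed = drum-1 vapor: z₂ = (0.4883, 0.3740, 0.0947, 0.0430).
Drum 2:
Rachford–Rice: g(ψ₂) = Σ zᵢ(Kᵢ−1)/(1+ψ₂(Kᵢ−1)) = 0.
Check two-phase: ΣzᵢKᵢ = 1.096 > 1 and Σzᵢ/Kᵢ = 1.701 > 1, so g(0) = 0.096 > 0 and g(1) = -0.701 < 0.
Iterate (Newton) starting at ψ₂ = 0.63:
  ψ₂ = 0.630: g = -0.2616, g' = -0.726 → ψ₂ = 0.270
  ψ₂ = 0.270: g = -0.0465, g' = -0.527 → ψ₂ = 0.181
Converged at ψ₂ = 0.181.
  A: x = 0.423, y = 0.783
  B: x = 0.419, y = 0.168
  C: x = 0.107, y = 0.041
  D: x = 0.051, y = 0.009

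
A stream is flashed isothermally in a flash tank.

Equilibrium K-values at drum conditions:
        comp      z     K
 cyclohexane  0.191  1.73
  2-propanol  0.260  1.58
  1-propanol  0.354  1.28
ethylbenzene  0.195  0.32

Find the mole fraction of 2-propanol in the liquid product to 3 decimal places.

x_2-propanol = 0.180

Let ψ = V/F and solve Σ zᵢ(Kᵢ−1)/(1+ψ(Kᵢ−1)) = 0.
Feasibility: ΣzᵢKᵢ = 1.257, Σzᵢ/Kᵢ = 1.161 — both > 1, two phases present.
Newton iteration, ψ⁰ = 0.6:
  ψ = 0.600: g = 0.0697, g' = -0.375 → ψ = 0.786
  ψ = 0.786: g = -0.0114, g' = -0.517 → ψ = 0.764
  ψ = 0.764: g = -0.0003, g' = -0.493 → ψ = 0.763
Converged at ψ = 0.763.
Compositions from xᵢ = zᵢ/(1+ψ(Kᵢ−1)), yᵢ = Kᵢxᵢ:
  cyclohexane: x = 0.123, y = 0.212
  2-propanol: x = 0.180, y = 0.285
  1-propanol: x = 0.292, y = 0.373
  ethylbenzene: x = 0.405, y = 0.130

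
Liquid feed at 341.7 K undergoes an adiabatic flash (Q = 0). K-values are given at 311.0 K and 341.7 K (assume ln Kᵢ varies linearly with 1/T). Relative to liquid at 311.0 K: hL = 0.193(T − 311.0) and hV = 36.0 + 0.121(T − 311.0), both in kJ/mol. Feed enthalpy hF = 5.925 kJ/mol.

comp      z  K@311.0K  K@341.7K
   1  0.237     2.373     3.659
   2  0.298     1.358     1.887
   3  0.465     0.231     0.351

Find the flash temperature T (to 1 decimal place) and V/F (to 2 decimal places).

T = 313.7 K, V/F = 0.15

Adiabatic flash: solve Rachford–Rice at each trial T, then check hF = ψ·hV(T) + (1−ψ)·hL(T).
  T = 311.0 K: K = (2.373, 1.358, 0.231), RR gives ψ = 0.102, H_out = 3.689 kJ/mol
  T = 341.7 K: K = (3.659, 1.887, 0.351), RR gives ψ = 0.508, H_out = 23.093 kJ/mol
  T = 326.4 K: K = (2.979, 1.614, 0.288), RR gives ψ = 0.334, H_out = 14.611 kJ/mol
  T = 318.7 K: K = (2.666, 1.484, 0.259), RR gives ψ = 0.229, H_out = 9.614 kJ/mol
  T = 314.9 K: K = (2.519, 1.421, 0.245), RR gives ψ = 0.170, H_out = 6.837 kJ/mol
  T = 312.9 K: K = (2.443, 1.389, 0.238), RR gives ψ = 0.137, H_out = 5.265 kJ/mol
Linear interpolation between T = 312.9 (H_out = 5.265) and T = 314.9 (H_out = 6.837) on hF = 5.925 gives T ≈ 313.7 K, at which ψ = 0.15.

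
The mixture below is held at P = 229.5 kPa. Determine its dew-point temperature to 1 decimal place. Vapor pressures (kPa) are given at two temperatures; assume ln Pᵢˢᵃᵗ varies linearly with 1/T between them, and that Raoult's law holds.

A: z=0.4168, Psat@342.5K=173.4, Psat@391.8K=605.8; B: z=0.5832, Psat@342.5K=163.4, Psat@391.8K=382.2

Dew-point temperature: Σzᵢ·P/Pᵢˢᵃᵗ(T) = 1. Interpolate ln Pᵢˢᵃᵗ = aᵢ + bᵢ/T.
  T = 342.5 K: ΣzᵢP/Pᵢˢᵃᵗ = 1.3708
  T = 391.8 K: ΣzᵢP/Pᵢˢᵃᵗ = 0.5081
  T = 367.1 K: ΣzᵢP/Pᵢˢᵃᵗ = 0.8043
  T = 354.8 K: ΣzᵢP/Pᵢˢᵃᵗ = 1.0390
  T = 361.0 K: ΣzᵢP/Pᵢˢᵃᵗ = 0.9109
  T = 357.9 K: ΣzᵢP/Pᵢˢᵃᵗ = 0.9722
  T = 356.4 K: ΣzᵢP/Pᵢˢᵃᵗ = 1.0038
Interpolating between 356.4 K and 357.9 K gives T ≈ 356.6 K.

T = 356.6 K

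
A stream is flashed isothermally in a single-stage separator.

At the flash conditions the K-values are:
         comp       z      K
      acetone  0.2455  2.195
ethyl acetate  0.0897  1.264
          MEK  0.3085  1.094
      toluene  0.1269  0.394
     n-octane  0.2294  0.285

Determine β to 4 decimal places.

Let β = V/F and solve Σ zᵢ(Kᵢ−1)/(1+β(Kᵢ−1)) = 0.
Feasibility: ΣzᵢKᵢ = 1.1051, Σzᵢ/Kᵢ = 1.5918 — both > 1, two phases present.
Iterate (Newton) starting at β = 0.68:
  β = 0.6800: g = -0.24085, g' = -0.6927 → β = 0.3323
  β = 0.3323: g = -0.05155, g' = -0.4623 → β = 0.2208
  β = 0.2208: g = -0.00063, g' = -0.4552 → β = 0.2194
Converged at β = 0.2194.

β = 0.2194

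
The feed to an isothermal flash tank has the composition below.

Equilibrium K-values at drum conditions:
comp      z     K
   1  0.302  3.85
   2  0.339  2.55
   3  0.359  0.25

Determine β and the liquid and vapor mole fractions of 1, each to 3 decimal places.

Let β = V/F and solve Σ zᵢ(Kᵢ−1)/(1+β(Kᵢ−1)) = 0.
Feasibility: ΣzᵢKᵢ = 2.117, Σzᵢ/Kᵢ = 1.647 — both > 1, two phases present.
Newton–Raphson from β = 0.56:
  β = 0.560: g = 0.1486, g' = -1.198 → β = 0.684
  β = 0.684: g = -0.0061, g' = -1.325 → β = 0.679
Converged at β = 0.679.
Compositions from xᵢ = zᵢ/(1+β(Kᵢ−1)), yᵢ = Kᵢxᵢ:
  1: x = 0.103, y = 0.396
  2: x = 0.165, y = 0.421
  3: x = 0.732, y = 0.183

β = 0.679, x_1 = 0.103, y_1 = 0.396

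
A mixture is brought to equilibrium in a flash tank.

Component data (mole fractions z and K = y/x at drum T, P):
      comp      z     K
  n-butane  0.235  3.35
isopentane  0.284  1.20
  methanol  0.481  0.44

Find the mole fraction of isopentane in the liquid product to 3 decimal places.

x_isopentane = 0.264

Let ψ = V/F and solve Σ zᵢ(Kᵢ−1)/(1+ψ(Kᵢ−1)) = 0.
Feasibility: ΣzᵢKᵢ = 1.340, Σzᵢ/Kᵢ = 1.400 — both > 1, two phases present.
Iterate (Newton) starting at ψ = 0.5:
  ψ = 0.500: g = -0.0686, g' = -0.575 → ψ = 0.381
  ψ = 0.381: g = 0.0019, g' = -0.615 → ψ = 0.384
Converged at ψ = 0.384.
Compositions from xᵢ = zᵢ/(1+ψ(Kᵢ−1)), yᵢ = Kᵢxᵢ:
  n-butane: x = 0.124, y = 0.414
  isopentane: x = 0.264, y = 0.317
  methanol: x = 0.613, y = 0.270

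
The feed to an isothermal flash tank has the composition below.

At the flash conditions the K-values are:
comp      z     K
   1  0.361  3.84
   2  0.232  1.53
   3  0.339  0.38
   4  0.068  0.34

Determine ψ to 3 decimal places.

ψ = 0.675

Iterate (Newton) starting at ψ = 0.5:
  ψ = 0.500: g = 0.1493, g' = -0.878 → ψ = 0.670
  ψ = 0.670: g = 0.0039, g' = -0.858 → ψ = 0.675
Converged at ψ = 0.675.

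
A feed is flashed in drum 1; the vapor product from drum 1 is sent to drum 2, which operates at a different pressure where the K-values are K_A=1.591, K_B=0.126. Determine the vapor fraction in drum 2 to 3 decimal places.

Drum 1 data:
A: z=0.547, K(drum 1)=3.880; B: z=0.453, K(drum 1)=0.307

V/F (drum 2) = 0.442

Drum 1:
Rachford–Rice: g(ψ₁) = Σ zᵢ(Kᵢ−1)/(1+ψ₁(Kᵢ−1)) = 0.
g(0) = ΣzᵢKᵢ − 1 = 1.261 and g(1) = 1 − Σzᵢ/Kᵢ = -0.617, so a root lies in (0, 1).
Iterate (Newton) starting at ψ₁ = 0.5:
  ψ₁ = 0.500: g = 0.1653, g' = -1.271 → ψ₁ = 0.630
  ψ₁ = 0.630: g = 0.0026, g' = -1.258 → ψ₁ = 0.632
Converged at ψ₁ = 0.632.
Drum-1 compositions:
  A: x = 0.194, y = 0.753
  B: x = 0.806, y = 0.247
Drum-2 feed = drum-1 vapor: z₂ = (0.7525, 0.2475).
Drum 2:
Material balance + equilibrium reduce to Σ zᵢ(Kᵢ−1)/(1+ψ₂(Kᵢ−1)) = 0.
Feasibility: ΣzᵢKᵢ = 1.228, Σzᵢ/Kᵢ = 2.437 — both > 1, two phases present.
Binary case is linear: z₁(K₁−1)(1+ψ₂(K₂−1)) + z₂(K₂−1)(1+ψ₂(K₁−1)) = 0
⇒ ψ₂ = [z₁(K₁−1)+z₂(K₂−1)] / [−(K₁−1)(K₂−1)] = 0.2285/0.5165 = 0.442
  A: x = 0.597, y = 0.949
  B: x = 0.403, y = 0.051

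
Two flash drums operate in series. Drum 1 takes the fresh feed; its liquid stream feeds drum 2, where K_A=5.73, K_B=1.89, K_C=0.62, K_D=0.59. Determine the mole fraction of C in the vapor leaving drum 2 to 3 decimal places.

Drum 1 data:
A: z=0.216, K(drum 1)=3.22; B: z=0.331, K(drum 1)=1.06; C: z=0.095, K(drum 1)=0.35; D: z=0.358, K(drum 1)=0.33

y_C (drum 2) = 0.098

Drum 1:
Iterate (Newton) starting at ψ₁ = 0.46:
  ψ₁ = 0.460: g = -0.1782, g' = -0.679 → ψ₁ = 0.198
  ψ₁ = 0.198: g = 0.0056, g' = -0.782 → ψ₁ = 0.205
Converged at ψ₁ = 0.205.
Drum-1 compositions:
  A: x = 0.148, y = 0.478
  B: x = 0.327, y = 0.347
  C: x = 0.110, y = 0.038
  D: x = 0.415, y = 0.137
Drum-2 feed = drum-1 liquid: z₂ = (0.1485, 0.3270, 0.1096, 0.4149).
Drum 2:
Let ψ₂ = V/F and solve Σ zᵢ(Kᵢ−1)/(1+ψ₂(Kᵢ−1)) = 0.
Check two-phase: ΣzᵢKᵢ = 1.782 > 1 and Σzᵢ/Kᵢ = 1.079 > 1, so g(0) = 0.782 > 0 and g(1) = -0.079 < 0.
Newton iteration, ψ₂⁰ = 0.5:
  ψ₂ = 0.500: g = 0.1447, g' = -0.552 → ψ₂ = 0.762
  ψ₂ = 0.762: g = 0.0198, g' = -0.428 → ψ₂ = 0.809
Converged at ψ₂ = 0.809.
  A: x = 0.031, y = 0.176
  B: x = 0.190, y = 0.359
  C: x = 0.158, y = 0.098
  D: x = 0.621, y = 0.366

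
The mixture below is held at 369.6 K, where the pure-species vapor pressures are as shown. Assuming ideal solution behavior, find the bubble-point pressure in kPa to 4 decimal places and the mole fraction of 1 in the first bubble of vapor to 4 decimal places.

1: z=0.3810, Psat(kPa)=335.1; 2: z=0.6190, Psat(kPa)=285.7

At the bubble point ψ → 0, so ΣzᵢKᵢ = 1 with Kᵢ = Pᵢˢᵃᵗ/P ⇒ P = ΣzᵢPᵢˢᵃᵗ.
P = 0.3810·335.1 + 0.6190·285.7 = 304.5214 kPa
yᵢ = zᵢPᵢˢᵃᵗ/P ⇒ y_1 = 0.3810·335.1/304.5214 = 0.4193

Pbub = 304.5214 kPa, y_1 = 0.4193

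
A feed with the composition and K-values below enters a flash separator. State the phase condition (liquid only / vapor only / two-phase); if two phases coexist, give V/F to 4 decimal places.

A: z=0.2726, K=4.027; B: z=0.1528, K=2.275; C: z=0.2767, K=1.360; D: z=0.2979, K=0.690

ΣzᵢKᵢ = 2.0272; Σzᵢ/Kᵢ = 0.7701.
Since Σzᵢ/Kᵢ < 1 the mixture is above its dew point — single vapor phase.

vapor only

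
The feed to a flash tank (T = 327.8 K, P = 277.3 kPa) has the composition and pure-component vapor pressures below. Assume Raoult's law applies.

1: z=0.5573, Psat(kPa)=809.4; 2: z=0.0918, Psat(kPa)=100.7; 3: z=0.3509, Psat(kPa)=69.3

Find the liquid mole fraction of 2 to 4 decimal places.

x_2 = 0.1392

Raoult's law: Kᵢ = Pᵢˢᵃᵗ/P = Pᵢˢᵃᵗ/277.3.
  K_1 = 809.4/277.3 = 2.918860, K_2 = 100.7/277.3 = 0.363145, K_3 = 69.3/277.3 = 0.249910
Material balance + equilibrium reduce to Σ zᵢ(Kᵢ−1)/(1+V/F(Kᵢ−1)) = 0.
Feasibility: ΣzᵢKᵢ = 1.7477, Σzᵢ/Kᵢ = 1.8478 — both > 1, two phases present.
Newton iteration, V/F⁰ = 0.45:
  V/F = 0.4500: g = 0.09459, g' = -1.1139 → V/F = 0.5349
  V/F = 0.5349: g = -0.00054, g' = -1.1360 → V/F = 0.5344
Converged at V/F = 0.5344.
Compositions from xᵢ = zᵢ/(1+V/F(Kᵢ−1)), yᵢ = Kᵢxᵢ:
  1: x = 0.2751, y = 0.8031
  2: x = 0.1392, y = 0.0505
  3: x = 0.5857, y = 0.1464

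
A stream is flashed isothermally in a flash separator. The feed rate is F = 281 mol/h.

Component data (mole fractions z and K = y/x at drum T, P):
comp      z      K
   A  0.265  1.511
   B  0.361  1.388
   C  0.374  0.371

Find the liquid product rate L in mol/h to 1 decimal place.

L = 240.4 mol/h

Let ψ = V/F and solve Σ zᵢ(Kᵢ−1)/(1+ψ(Kᵢ−1)) = 0.
g(0) = ΣzᵢKᵢ − 1 = 0.040 and g(1) = 1 − Σzᵢ/Kᵢ = -0.444, so a root lies in (0, 1).
Newton iteration, ψ⁰ = 0.62:
  ψ = 0.620: g = -0.1699, g' = -0.473 → ψ = 0.261
  ψ = 0.261: g = -0.0347, g' = -0.310 → ψ = 0.149
  ψ = 0.149: g = -0.0013, g' = -0.288 → ψ = 0.144
Converged at ψ = 0.144.
Then V = ψ·F = 0.1444·281 = 40.6 mol/h and L = F − V = 240.4 mol/h.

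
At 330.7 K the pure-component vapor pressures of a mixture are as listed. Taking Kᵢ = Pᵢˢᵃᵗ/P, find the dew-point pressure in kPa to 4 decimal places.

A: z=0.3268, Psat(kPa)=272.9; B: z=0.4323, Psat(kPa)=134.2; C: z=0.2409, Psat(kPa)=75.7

At the dew point ψ → 1, so Σzᵢ/Kᵢ = 1 with Kᵢ = Pᵢˢᵃᵗ/P ⇒ 1/P = Σzᵢ/Pᵢˢᵃᵗ.
1/P = 0.3268/272.9 + 0.4323/134.2 + 0.2409/75.7 = 0.0076011 ⇒ P = 131.5596 kPa

Pdew = 131.5596 kPa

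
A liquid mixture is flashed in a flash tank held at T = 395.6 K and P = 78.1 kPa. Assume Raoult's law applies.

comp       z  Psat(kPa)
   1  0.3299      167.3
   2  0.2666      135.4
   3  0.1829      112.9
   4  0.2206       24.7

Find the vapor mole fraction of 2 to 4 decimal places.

y_2 = 0.2829

Raoult's law: Kᵢ = Pᵢˢᵃᵗ/P = Pᵢˢᵃᵗ/78.1.
  K_1 = 167.3/78.1 = 2.142125, K_2 = 135.4/78.1 = 1.733675, K_3 = 112.9/78.1 = 1.445583, K_4 = 24.7/78.1 = 0.316261
Iterate (Newton) starting at V/F = 0.5:
  V/F = 0.5000: g = 0.22040, g' = -0.5136 → V/F = 0.9292
  V/F = 0.9292: g = -0.05684, g' = -0.9456 → V/F = 0.8690
  V/F = 0.8690: g = -0.00441, g' = -0.8070 → V/F = 0.8636
Converged at V/F = 0.8636.
Compositions from xᵢ = zᵢ/(1+V/F(Kᵢ−1)), yᵢ = Kᵢxᵢ:
  1: x = 0.1661, y = 0.3558
  2: x = 0.1632, y = 0.2829
  3: x = 0.1321, y = 0.1909
  4: x = 0.5386, y = 0.1703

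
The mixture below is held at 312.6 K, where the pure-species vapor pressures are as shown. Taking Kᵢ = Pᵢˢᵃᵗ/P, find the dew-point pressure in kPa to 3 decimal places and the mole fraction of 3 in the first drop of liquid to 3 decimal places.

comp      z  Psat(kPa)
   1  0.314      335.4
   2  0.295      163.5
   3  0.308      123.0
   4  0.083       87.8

Pdew = 161.554 kPa, x_3 = 0.405

At the dew point ψ → 1, so Σzᵢ/Kᵢ = 1 with Kᵢ = Pᵢˢᵃᵗ/P ⇒ 1/P = Σzᵢ/Pᵢˢᵃᵗ.
1/P = 0.314/335.4 + 0.295/163.5 + 0.308/123.0 + 0.083/87.8 = 0.006190 ⇒ P = 161.554 kPa
xᵢ = zᵢP/Pᵢˢᵃᵗ ⇒ x_3 = 0.308·161.554/123.0 = 0.405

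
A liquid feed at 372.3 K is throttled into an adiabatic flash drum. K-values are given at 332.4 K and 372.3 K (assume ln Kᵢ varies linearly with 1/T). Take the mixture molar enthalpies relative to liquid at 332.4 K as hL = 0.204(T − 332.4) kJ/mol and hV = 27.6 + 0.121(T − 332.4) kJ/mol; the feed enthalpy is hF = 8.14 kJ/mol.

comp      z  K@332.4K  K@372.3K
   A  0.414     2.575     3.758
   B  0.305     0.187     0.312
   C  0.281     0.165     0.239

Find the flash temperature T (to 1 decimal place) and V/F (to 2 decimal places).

T = 344.4 K, V/F = 0.21

Adiabatic flash: solve Rachford–Rice at each trial T, then check hF = ψ·hV(T) + (1−ψ)·hL(T).
  T = 332.4 K: K = (2.575, 0.187, 0.165), RR gives ψ = 0.131, H_out = 3.605 kJ/mol
  T = 372.3 K: K = (3.758, 0.312, 0.239), RR gives ψ = 0.360, H_out = 16.874 kJ/mol
  T = 352.4 K: K = (3.146, 0.245, 0.201), RR gives ψ = 0.260, H_out = 10.830 kJ/mol
  T = 342.4 K: K = (2.854, 0.215, 0.183), RR gives ψ = 0.201, H_out = 7.423 kJ/mol
  T = 347.4 K: K = (2.999, 0.230, 0.192), RR gives ψ = 0.232, H_out = 9.168 kJ/mol
  T = 344.9 K: K = (2.926, 0.222, 0.187), RR gives ψ = 0.217, H_out = 8.307 kJ/mol
  T = 343.6 K: K = (2.889, 0.219, 0.185), RR gives ψ = 0.209, H_out = 7.850 kJ/mol
Linear interpolation between T = 343.6 (H_out = 7.850) and T = 344.9 (H_out = 8.307) on hF = 8.14 gives T ≈ 344.4 K, at which ψ = 0.21.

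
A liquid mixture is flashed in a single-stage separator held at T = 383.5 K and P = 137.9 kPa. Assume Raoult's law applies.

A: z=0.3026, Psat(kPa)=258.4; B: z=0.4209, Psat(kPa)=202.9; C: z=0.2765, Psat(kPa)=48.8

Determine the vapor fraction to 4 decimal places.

ψ = 0.6750

Raoult's law: Kᵢ = Pᵢˢᵃᵗ/P = Pᵢˢᵃᵗ/137.9.
  K_A = 258.4/137.9 = 1.873822, K_B = 202.9/137.9 = 1.471356, K_C = 48.8/137.9 = 0.353880
Rachford–Rice: g(ψ) = Σ zᵢ(Kᵢ−1)/(1+ψ(Kᵢ−1)) = 0.
Feasibility: ΣzᵢKᵢ = 1.2842, Σzᵢ/Kᵢ = 1.2289 — both > 1, two phases present.
Iterate (Newton) starting at ψ = 0.5:
  ψ = 0.5000: g = 0.08066, g' = -0.4250 → ψ = 0.6898
  ψ = 0.6898: g = -0.00759, g' = -0.5189 → ψ = 0.6751
  ψ = 0.6751: g = -0.00008, g' = -0.5084 → ψ = 0.6750
Converged at ψ = 0.6750.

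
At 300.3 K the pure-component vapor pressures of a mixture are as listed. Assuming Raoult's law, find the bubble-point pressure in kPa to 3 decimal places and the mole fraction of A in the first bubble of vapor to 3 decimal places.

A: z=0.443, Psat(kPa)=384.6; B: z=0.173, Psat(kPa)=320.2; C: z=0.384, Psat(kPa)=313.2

Pbub = 346.041 kPa, y_A = 0.492

At the bubble point ψ → 0, so ΣzᵢKᵢ = 1 with Kᵢ = Pᵢˢᵃᵗ/P ⇒ P = ΣzᵢPᵢˢᵃᵗ.
P = 0.443·384.6 + 0.173·320.2 + 0.384·313.2 = 346.041 kPa
yᵢ = zᵢPᵢˢᵃᵗ/P ⇒ y_A = 0.443·384.6/346.041 = 0.492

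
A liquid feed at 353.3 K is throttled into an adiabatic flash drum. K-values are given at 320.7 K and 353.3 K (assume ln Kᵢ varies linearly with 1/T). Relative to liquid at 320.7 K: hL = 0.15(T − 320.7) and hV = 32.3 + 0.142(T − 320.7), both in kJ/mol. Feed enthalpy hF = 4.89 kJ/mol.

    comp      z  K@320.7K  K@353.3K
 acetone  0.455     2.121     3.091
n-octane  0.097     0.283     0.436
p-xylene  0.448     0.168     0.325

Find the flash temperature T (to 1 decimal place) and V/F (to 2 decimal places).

T = 325.0 K, V/F = 0.13

Adiabatic flash: solve Rachford–Rice at each trial T, then check hF = ψ·hV(T) + (1−ψ)·hL(T).
  T = 320.7 K: K = (2.121, 0.283, 0.168), RR gives ψ = 0.074, H_out = 2.403 kJ/mol
  T = 353.3 K: K = (3.091, 0.436, 0.325), RR gives ψ = 0.433, H_out = 18.752 kJ/mol
  T = 337.0 K: K = (2.584, 0.355, 0.237), RR gives ψ = 0.269, H_out = 11.094 kJ/mol
  T = 328.9 K: K = (2.348, 0.318, 0.201), RR gives ψ = 0.180, H_out = 7.033 kJ/mol
  T = 324.8 K: K = (2.233, 0.300, 0.184), RR gives ψ = 0.130, H_out = 4.805 kJ/mol
  T = 326.9 K: K = (2.292, 0.309, 0.192), RR gives ψ = 0.156, H_out = 5.965 kJ/mol
Linear interpolation between T = 324.8 (H_out = 4.805) and T = 326.9 (H_out = 5.965) on hF = 4.89 gives T ≈ 325.0 K, at which ψ = 0.13.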